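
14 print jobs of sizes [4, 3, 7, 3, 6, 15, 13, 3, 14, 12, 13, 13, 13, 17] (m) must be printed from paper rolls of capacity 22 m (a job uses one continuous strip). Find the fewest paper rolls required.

8

Total = 17 + 15 + 14 + 13 + 13 + 13 + 13 + 12 + 7 + 6 + 4 + 3 + 3 + 3 = 136 m.
Lower bound: ⌈136/22⌉ = 7 paper rolls.
Also, 8 print jobs each exceed 11 m, and no two of those can share a roll, so at least 8 paper rolls are needed.
A packing using 8 paper rolls:
  roll 1: 17 + 4 = 21
  roll 2: 15 + 7 = 22
  roll 3: 14 + 6 = 20
  roll 4: 13 + 3 + 3 + 3 = 22
  roll 5: 13 = 13
  roll 6: 13 = 13
  roll 7: 13 = 13
  roll 8: 12 = 12
This matches the lower bound, so 8 is optimal.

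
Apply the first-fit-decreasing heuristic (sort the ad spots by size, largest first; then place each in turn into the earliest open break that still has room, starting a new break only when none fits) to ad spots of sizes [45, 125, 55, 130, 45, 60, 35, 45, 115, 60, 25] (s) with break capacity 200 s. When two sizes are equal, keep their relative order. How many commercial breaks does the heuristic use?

4

Sorted descending: 130, 125, 115, 60, 60, 55, 45, 45, 45, 35, 25.
  130 → break 1 (new)  [load 130/200]
  125 → break 2 (new)  [load 125/200]
  115 → break 3 (new)  [load 115/200]
  60 → break 1  [load 190/200]
  60 → break 2  [load 185/200]
  55 → break 3  [load 170/200]
  45 → break 4 (new)  [load 45/200]
  45 → break 4  [load 90/200]
  45 → break 4  [load 135/200]
  35 → break 4  [load 170/200]
  25 → break 3  [load 195/200]
4 commercial breaks opened.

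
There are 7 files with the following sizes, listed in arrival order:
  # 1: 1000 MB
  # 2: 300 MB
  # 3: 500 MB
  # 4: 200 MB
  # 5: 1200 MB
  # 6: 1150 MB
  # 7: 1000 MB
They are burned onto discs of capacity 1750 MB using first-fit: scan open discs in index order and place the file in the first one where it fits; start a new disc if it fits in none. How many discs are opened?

  1000 → disc 1 (new)  [load 1000/1750]
  300 → disc 1  [load 1300/1750]
  500 → disc 2 (new)  [load 500/1750]
  200 → disc 1  [load 1500/1750]
  1200 → disc 2  [load 1700/1750]
  1150 → disc 3 (new)  [load 1150/1750]
  1000 → disc 4 (new)  [load 1000/1750]
4 discs opened.

4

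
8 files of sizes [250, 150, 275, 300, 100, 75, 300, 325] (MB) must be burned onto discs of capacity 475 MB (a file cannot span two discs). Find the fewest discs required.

5

Total = 325 + 300 + 300 + 275 + 250 + 150 + 100 + 75 = 1775 MB.
Lower bound: ⌈1775/475⌉ = 4 discs.
Also, 5 files each exceed 475/2 MB, and no two of those can share a disc, so at least 5 discs are needed.
A packing using 5 discs:
  disc 1: 325 + 150 = 475
  disc 2: 300 + 100 + 75 = 475
  disc 3: 300 = 300
  disc 4: 275 = 275
  disc 5: 250 = 250
This matches the lower bound, so 5 is optimal.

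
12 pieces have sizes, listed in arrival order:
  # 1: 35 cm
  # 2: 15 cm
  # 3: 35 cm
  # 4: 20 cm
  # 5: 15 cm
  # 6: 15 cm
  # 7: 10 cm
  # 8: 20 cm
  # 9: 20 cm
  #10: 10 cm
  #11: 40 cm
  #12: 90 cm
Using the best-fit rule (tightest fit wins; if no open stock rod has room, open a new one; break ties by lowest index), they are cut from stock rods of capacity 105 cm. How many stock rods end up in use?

  35 → stock rod 1 (new)  [load 35/105]
  15 → stock rod 1  [load 50/105]
  35 → stock rod 1  [load 85/105]
  20 → stock rod 1  [load 105/105]
  15 → stock rod 2 (new)  [load 15/105]
  15 → stock rod 2  [load 30/105]
  10 → stock rod 2  [load 40/105]
  20 → stock rod 2  [load 60/105]
  20 → stock rod 2  [load 80/105]
  10 → stock rod 2  [load 90/105]
  40 → stock rod 3 (new)  [load 40/105]
  90 → stock rod 4 (new)  [load 90/105]
4 stock rods opened.

4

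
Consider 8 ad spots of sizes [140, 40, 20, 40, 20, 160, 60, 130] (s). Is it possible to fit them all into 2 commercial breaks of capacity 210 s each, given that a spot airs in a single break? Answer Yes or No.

Total = 610 s; ⌈610/210⌉ = 3.
At least 3 commercial breaks are required, but only 2 are allowed.

No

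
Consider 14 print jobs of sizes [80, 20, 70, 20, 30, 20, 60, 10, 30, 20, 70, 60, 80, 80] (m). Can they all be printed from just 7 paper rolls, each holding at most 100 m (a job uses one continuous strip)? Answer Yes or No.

Yes

A valid assignment using 7 paper rolls:
  roll 1: 80 + 20 = 100
  roll 2: 80 + 20 = 100
  roll 3: 80 + 20 = 100
  roll 4: 70 + 30 = 100
  roll 5: 70 + 30 = 100
  roll 6: 60 + 20 + 10 = 90
  roll 7: 60 = 60
Every load is within 100 m, so 7 paper rolls suffice.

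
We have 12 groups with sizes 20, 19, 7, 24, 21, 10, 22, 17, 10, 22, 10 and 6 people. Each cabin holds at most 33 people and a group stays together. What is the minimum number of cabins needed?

Total = 24 + 22 + 22 + 21 + 20 + 19 + 17 + 10 + 10 + 10 + 7 + 6 = 188 people.
Lower bound: ⌈188/33⌉ = 6 cabins.
Also, 7 groups each exceed 33/2 people, and no two of those can share a cabin, so at least 7 cabins are needed.
A packing using 7 cabins:
  cabin 1: 24 + 7 = 31
  cabin 2: 22 + 10 = 32
  cabin 3: 22 + 10 = 32
  cabin 4: 21 + 10 = 31
  cabin 5: 20 + 6 = 26
  cabin 6: 19 = 19
  cabin 7: 17 = 17
This matches the lower bound, so 7 is optimal.

7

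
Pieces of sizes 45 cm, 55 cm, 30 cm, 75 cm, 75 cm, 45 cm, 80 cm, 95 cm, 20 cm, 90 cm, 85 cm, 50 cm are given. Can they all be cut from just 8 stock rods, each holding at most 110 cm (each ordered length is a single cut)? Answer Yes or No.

A valid assignment using 8 stock rods:
  stock rod 1: 95 = 95
  stock rod 2: 90 + 20 = 110
  stock rod 3: 85 = 85
  stock rod 4: 80 + 30 = 110
  stock rod 5: 75 = 75
  stock rod 6: 75 = 75
  stock rod 7: 55 + 50 = 105
  stock rod 8: 45 + 45 = 90
Every load is within 110 cm, so 8 stock rods suffice.

Yes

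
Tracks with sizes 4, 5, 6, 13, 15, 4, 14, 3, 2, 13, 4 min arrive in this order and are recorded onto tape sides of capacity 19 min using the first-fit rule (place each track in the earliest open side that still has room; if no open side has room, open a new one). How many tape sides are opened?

5

  4 → side 1 (new)  [load 4/19]
  5 → side 1  [load 9/19]
  6 → side 1  [load 15/19]
  13 → side 2 (new)  [load 13/19]
  15 → side 3 (new)  [load 15/19]
  4 → side 1  [load 19/19]
  14 → side 4 (new)  [load 14/19]
  3 → side 2  [load 16/19]
  2 → side 2  [load 18/19]
  13 → side 5 (new)  [load 13/19]
  4 → side 3  [load 19/19]
5 tape sides opened.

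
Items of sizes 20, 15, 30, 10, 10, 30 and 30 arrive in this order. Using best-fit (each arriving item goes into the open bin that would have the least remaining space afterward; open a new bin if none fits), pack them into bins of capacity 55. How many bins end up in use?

4

  20 → bin 1 (new)  [load 20/55]
  15 → bin 1  [load 35/55]
  30 → bin 2 (new)  [load 30/55]
  10 → bin 1  [load 45/55]
  10 → bin 1  [load 55/55]
  30 → bin 3 (new)  [load 30/55]
  30 → bin 4 (new)  [load 30/55]
4 bins opened.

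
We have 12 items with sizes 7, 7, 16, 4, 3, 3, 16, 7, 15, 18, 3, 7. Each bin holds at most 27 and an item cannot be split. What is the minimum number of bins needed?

Total = 18 + 16 + 16 + 15 + 7 + 7 + 7 + 7 + 4 + 3 + 3 + 3 = 106.
Lower bound: ⌈106/27⌉ = 4 bins.
A packing using 5 bins:
  bin 1: 18 + 7 = 25
  bin 2: 16 + 7 + 4 = 27
  bin 3: 16 + 7 + 3 = 26
  bin 4: 15 + 7 + 3 = 25
  bin 5: 3 = 3
No arrangement into 4 bins stays within capacity, so 5 is optimal.

5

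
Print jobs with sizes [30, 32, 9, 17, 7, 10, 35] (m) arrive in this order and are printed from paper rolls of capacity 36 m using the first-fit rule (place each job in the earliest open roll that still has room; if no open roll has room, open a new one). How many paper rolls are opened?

5

  30 → roll 1 (new)  [load 30/36]
  32 → roll 2 (new)  [load 32/36]
  9 → roll 3 (new)  [load 9/36]
  17 → roll 3  [load 26/36]
  7 → roll 3  [load 33/36]
  10 → roll 4 (new)  [load 10/36]
  35 → roll 5 (new)  [load 35/36]
5 paper rolls opened.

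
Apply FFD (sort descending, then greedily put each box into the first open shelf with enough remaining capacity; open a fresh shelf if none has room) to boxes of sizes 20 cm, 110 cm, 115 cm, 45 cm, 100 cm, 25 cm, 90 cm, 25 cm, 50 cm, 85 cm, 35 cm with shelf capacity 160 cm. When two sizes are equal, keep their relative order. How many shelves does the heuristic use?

5

Sorted descending: 115, 110, 100, 90, 85, 50, 45, 35, 25, 25, 20.
  115 → shelf 1 (new)  [load 115/160]
  110 → shelf 2 (new)  [load 110/160]
  100 → shelf 3 (new)  [load 100/160]
  90 → shelf 4 (new)  [load 90/160]
  85 → shelf 5 (new)  [load 85/160]
  50 → shelf 2  [load 160/160]
  45 → shelf 1  [load 160/160]
  35 → shelf 3  [load 135/160]
  25 → shelf 3  [load 160/160]
  25 → shelf 4  [load 115/160]
  20 → shelf 4  [load 135/160]
5 shelves opened.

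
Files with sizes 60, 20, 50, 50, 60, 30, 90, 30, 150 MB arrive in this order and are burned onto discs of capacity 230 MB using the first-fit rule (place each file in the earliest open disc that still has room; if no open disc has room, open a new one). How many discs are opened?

  60 → disc 1 (new)  [load 60/230]
  20 → disc 1  [load 80/230]
  50 → disc 1  [load 130/230]
  50 → disc 1  [load 180/230]
  60 → disc 2 (new)  [load 60/230]
  30 → disc 1  [load 210/230]
  90 → disc 2  [load 150/230]
  30 → disc 2  [load 180/230]
  150 → disc 3 (new)  [load 150/230]
3 discs opened.

3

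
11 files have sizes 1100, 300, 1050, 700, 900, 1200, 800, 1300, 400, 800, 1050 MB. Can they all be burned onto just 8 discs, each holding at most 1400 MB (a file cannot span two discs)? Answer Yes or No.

Total = 9600 MB; ⌈9600/1400⌉ = 7.
8 files each exceed half the capacity and cannot share a disc, forcing at least 8 discs.
The bound of 8 does not rule out 8, but exhaustive search shows no assignment into 8 discs of capacity 1400 MB exists — the minimum is 9.

No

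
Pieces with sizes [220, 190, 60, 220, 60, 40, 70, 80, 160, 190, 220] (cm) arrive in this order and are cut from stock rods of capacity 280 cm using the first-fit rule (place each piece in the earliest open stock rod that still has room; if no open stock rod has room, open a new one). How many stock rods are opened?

7

  220 → stock rod 1 (new)  [load 220/280]
  190 → stock rod 2 (new)  [load 190/280]
  60 → stock rod 1  [load 280/280]
  220 → stock rod 3 (new)  [load 220/280]
  60 → stock rod 2  [load 250/280]
  40 → stock rod 3  [load 260/280]
  70 → stock rod 4 (new)  [load 70/280]
  80 → stock rod 4  [load 150/280]
  160 → stock rod 5 (new)  [load 160/280]
  190 → stock rod 6 (new)  [load 190/280]
  220 → stock rod 7 (new)  [load 220/280]
7 stock rods opened.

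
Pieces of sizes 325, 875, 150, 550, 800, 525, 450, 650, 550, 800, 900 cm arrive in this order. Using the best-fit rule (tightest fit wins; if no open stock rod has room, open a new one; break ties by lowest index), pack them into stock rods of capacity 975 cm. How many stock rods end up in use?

9

  325 → stock rod 1 (new)  [load 325/975]
  875 → stock rod 2 (new)  [load 875/975]
  150 → stock rod 1  [load 475/975]
  550 → stock rod 3 (new)  [load 550/975]
  800 → stock rod 4 (new)  [load 800/975]
  525 → stock rod 5 (new)  [load 525/975]
  450 → stock rod 5  [load 975/975]
  650 → stock rod 6 (new)  [load 650/975]
  550 → stock rod 7 (new)  [load 550/975]
  800 → stock rod 8 (new)  [load 800/975]
  900 → stock rod 9 (new)  [load 900/975]
9 stock rods opened.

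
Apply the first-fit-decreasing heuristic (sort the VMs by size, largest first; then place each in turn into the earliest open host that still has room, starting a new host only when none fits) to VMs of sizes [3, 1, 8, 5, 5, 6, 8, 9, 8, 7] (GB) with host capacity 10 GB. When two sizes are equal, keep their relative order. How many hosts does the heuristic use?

Sorted descending: 9, 8, 8, 8, 7, 6, 5, 5, 3, 1.
  9 → host 1 (new)  [load 9/10]
  8 → host 2 (new)  [load 8/10]
  8 → host 3 (new)  [load 8/10]
  8 → host 4 (new)  [load 8/10]
  7 → host 5 (new)  [load 7/10]
  6 → host 6 (new)  [load 6/10]
  5 → host 7 (new)  [load 5/10]
  5 → host 7  [load 10/10]
  3 → host 5  [load 10/10]
  1 → host 1  [load 10/10]
7 hosts opened.

7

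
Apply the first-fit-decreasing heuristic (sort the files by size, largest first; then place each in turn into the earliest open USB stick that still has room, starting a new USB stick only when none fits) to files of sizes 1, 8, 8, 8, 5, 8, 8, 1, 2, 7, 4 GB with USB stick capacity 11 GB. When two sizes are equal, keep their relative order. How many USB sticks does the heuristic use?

7

Sorted descending: 8, 8, 8, 8, 8, 7, 5, 4, 2, 1, 1.
  8 → USB stick 1 (new)  [load 8/11]
  8 → USB stick 2 (new)  [load 8/11]
  8 → USB stick 3 (new)  [load 8/11]
  8 → USB stick 4 (new)  [load 8/11]
  8 → USB stick 5 (new)  [load 8/11]
  7 → USB stick 6 (new)  [load 7/11]
  5 → USB stick 7 (new)  [load 5/11]
  4 → USB stick 6  [load 11/11]
  2 → USB stick 1  [load 10/11]
  1 → USB stick 1  [load 11/11]
  1 → USB stick 2  [load 9/11]
7 USB sticks opened.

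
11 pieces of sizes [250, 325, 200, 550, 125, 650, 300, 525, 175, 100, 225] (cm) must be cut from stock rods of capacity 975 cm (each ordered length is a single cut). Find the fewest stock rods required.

Total = 650 + 550 + 525 + 325 + 300 + 250 + 225 + 200 + 175 + 125 + 100 = 3425 cm.
Lower bound: ⌈3425/975⌉ = 4 stock rods.
A packing using 4 stock rods:
  stock rod 1: 650 + 325 = 975
  stock rod 2: 550 + 300 + 125 = 975
  stock rod 3: 525 + 250 + 200 = 975
  stock rod 4: 225 + 175 + 100 = 500
This matches the lower bound, so 4 is optimal.

4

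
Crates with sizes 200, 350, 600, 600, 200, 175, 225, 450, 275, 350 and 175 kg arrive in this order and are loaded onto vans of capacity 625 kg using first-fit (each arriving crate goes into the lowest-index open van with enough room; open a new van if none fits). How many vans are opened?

6

  200 → van 1 (new)  [load 200/625]
  350 → van 1  [load 550/625]
  600 → van 2 (new)  [load 600/625]
  600 → van 3 (new)  [load 600/625]
  200 → van 4 (new)  [load 200/625]
  175 → van 4  [load 375/625]
  225 → van 4  [load 600/625]
  450 → van 5 (new)  [load 450/625]
  275 → van 6 (new)  [load 275/625]
  350 → van 6  [load 625/625]
  175 → van 5  [load 625/625]
6 vans opened.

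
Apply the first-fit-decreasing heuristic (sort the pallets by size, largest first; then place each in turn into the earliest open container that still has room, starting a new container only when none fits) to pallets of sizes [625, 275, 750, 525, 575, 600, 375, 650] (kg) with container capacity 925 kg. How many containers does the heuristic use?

6

Sorted descending: 750, 650, 625, 600, 575, 525, 375, 275.
  750 → container 1 (new)  [load 750/925]
  650 → container 2 (new)  [load 650/925]
  625 → container 3 (new)  [load 625/925]
  600 → container 4 (new)  [load 600/925]
  575 → container 5 (new)  [load 575/925]
  525 → container 6 (new)  [load 525/925]
  375 → container 6  [load 900/925]
  275 → container 2  [load 925/925]
6 containers opened.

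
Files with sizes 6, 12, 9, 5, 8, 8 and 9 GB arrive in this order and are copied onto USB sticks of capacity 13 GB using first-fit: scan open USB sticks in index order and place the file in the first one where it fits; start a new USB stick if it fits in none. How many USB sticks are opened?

  6 → USB stick 1 (new)  [load 6/13]
  12 → USB stick 2 (new)  [load 12/13]
  9 → USB stick 3 (new)  [load 9/13]
  5 → USB stick 1  [load 11/13]
  8 → USB stick 4 (new)  [load 8/13]
  8 → USB stick 5 (new)  [load 8/13]
  9 → USB stick 6 (new)  [load 9/13]
6 USB sticks opened.

6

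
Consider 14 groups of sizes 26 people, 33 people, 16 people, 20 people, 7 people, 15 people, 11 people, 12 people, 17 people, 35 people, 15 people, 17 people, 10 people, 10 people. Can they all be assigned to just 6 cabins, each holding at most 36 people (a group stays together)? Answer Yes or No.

Total = 244 people; ⌈244/36⌉ = 7.
At least 7 cabins are required, but only 6 are allowed.

No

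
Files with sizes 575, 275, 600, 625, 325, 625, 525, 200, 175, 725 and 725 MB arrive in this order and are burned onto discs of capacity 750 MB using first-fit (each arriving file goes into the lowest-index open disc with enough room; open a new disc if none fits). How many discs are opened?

8

  575 → disc 1 (new)  [load 575/750]
  275 → disc 2 (new)  [load 275/750]
  600 → disc 3 (new)  [load 600/750]
  625 → disc 4 (new)  [load 625/750]
  325 → disc 2  [load 600/750]
  625 → disc 5 (new)  [load 625/750]
  525 → disc 6 (new)  [load 525/750]
  200 → disc 6  [load 725/750]
  175 → disc 1  [load 750/750]
  725 → disc 7 (new)  [load 725/750]
  725 → disc 8 (new)  [load 725/750]
8 discs opened.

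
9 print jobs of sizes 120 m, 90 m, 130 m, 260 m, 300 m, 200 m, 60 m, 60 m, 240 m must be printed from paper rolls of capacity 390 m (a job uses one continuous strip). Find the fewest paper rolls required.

4

Total = 300 + 260 + 240 + 200 + 130 + 120 + 90 + 60 + 60 = 1460 m.
Lower bound: ⌈1460/390⌉ = 4 paper rolls.
A packing using 4 paper rolls:
  roll 1: 300 + 90 = 390
  roll 2: 260 + 130 = 390
  roll 3: 240 + 120 = 360
  roll 4: 200 + 60 + 60 = 320
This matches the lower bound, so 4 is optimal.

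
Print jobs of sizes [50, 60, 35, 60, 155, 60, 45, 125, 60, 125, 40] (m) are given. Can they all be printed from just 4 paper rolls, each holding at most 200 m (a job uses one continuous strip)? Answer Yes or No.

Total = 815 m; ⌈815/200⌉ = 5.
At least 5 paper rolls are required, but only 4 are allowed.

No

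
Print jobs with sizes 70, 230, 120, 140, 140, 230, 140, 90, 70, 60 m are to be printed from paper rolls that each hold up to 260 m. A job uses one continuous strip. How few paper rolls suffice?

Total = 230 + 230 + 140 + 140 + 140 + 120 + 90 + 70 + 70 + 60 = 1290 m.
Lower bound: ⌈1290/260⌉ = 5 paper rolls.
A packing using 6 paper rolls:
  roll 1: 230 = 230
  roll 2: 230 = 230
  roll 3: 140 + 120 = 260
  roll 4: 140 + 90 = 230
  roll 5: 140 + 70 = 210
  roll 6: 70 + 60 = 130
No arrangement into 5 paper rolls stays within capacity, so 6 is optimal.

6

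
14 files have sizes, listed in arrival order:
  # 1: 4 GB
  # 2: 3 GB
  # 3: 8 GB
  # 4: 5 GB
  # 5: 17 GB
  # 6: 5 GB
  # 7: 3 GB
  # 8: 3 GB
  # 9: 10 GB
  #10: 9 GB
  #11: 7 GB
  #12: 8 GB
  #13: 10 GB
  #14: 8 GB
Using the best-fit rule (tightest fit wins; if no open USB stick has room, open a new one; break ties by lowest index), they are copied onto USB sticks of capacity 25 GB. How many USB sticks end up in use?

5

  4 → USB stick 1 (new)  [load 4/25]
  3 → USB stick 1  [load 7/25]
  8 → USB stick 1  [load 15/25]
  5 → USB stick 1  [load 20/25]
  17 → USB stick 2 (new)  [load 17/25]
  5 → USB stick 1  [load 25/25]
  3 → USB stick 2  [load 20/25]
  3 → USB stick 2  [load 23/25]
  10 → USB stick 3 (new)  [load 10/25]
  9 → USB stick 3  [load 19/25]
  7 → USB stick 4 (new)  [load 7/25]
  8 → USB stick 4  [load 15/25]
  10 → USB stick 4  [load 25/25]
  8 → USB stick 5 (new)  [load 8/25]
5 USB sticks opened.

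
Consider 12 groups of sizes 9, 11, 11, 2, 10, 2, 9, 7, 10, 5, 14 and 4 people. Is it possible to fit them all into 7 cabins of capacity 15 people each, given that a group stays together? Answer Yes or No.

No

Total = 94 people; ⌈94/15⌉ = 7.
The bound of 7 does not rule out 7, but exhaustive search shows no assignment into 7 cabins of capacity 15 people exists — the minimum is 8.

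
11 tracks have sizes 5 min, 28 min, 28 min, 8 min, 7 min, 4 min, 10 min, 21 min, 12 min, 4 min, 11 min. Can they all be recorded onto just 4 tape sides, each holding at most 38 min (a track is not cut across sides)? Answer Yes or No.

A valid assignment using 4 tape sides:
  side 1: 28 + 10 = 38
  side 2: 28 + 8 = 36
  side 3: 21 + 12 + 5 = 38
  side 4: 11 + 7 + 4 + 4 = 26
Every load is within 38 min, so 4 tape sides suffice.

Yes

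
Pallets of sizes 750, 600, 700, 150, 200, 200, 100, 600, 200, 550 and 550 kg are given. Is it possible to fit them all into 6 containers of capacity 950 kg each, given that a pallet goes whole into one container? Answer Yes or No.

A valid assignment using 6 containers:
  container 1: 750 + 200 = 950
  container 2: 700 + 200 = 900
  container 3: 600 + 200 + 150 = 950
  container 4: 600 + 100 = 700
  container 5: 550 = 550
  container 6: 550 = 550
Every load is within 950 kg, so 6 containers suffice.

Yes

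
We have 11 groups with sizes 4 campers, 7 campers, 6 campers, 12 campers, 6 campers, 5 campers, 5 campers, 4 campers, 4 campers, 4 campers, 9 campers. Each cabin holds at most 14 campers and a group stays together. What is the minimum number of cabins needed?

Total = 12 + 9 + 7 + 6 + 6 + 5 + 5 + 4 + 4 + 4 + 4 = 66 campers.
Lower bound: ⌈66/14⌉ = 5 cabins.
A packing using 5 cabins:
  cabin 1: 12 = 12
  cabin 2: 9 + 5 = 14
  cabin 3: 7 + 6 = 13
  cabin 4: 6 + 4 + 4 = 14
  cabin 5: 5 + 4 + 4 = 13
This matches the lower bound, so 5 is optimal.

5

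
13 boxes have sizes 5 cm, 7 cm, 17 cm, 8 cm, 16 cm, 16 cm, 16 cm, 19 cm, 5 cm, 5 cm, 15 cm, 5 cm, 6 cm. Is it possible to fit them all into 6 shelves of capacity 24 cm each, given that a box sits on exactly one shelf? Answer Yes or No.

Total = 140 cm; ⌈140/24⌉ = 6.
The bound of 6 does not rule out 6, but exhaustive search shows no assignment into 6 shelves of capacity 24 cm exists — the minimum is 7.

No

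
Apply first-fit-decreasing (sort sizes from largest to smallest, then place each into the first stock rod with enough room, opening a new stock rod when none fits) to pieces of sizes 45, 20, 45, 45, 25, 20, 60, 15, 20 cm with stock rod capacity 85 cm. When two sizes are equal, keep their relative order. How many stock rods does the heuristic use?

Sorted descending: 60, 45, 45, 45, 25, 20, 20, 20, 15.
  60 → stock rod 1 (new)  [load 60/85]
  45 → stock rod 2 (new)  [load 45/85]
  45 → stock rod 3 (new)  [load 45/85]
  45 → stock rod 4 (new)  [load 45/85]
  25 → stock rod 1  [load 85/85]
  20 → stock rod 2  [load 65/85]
  20 → stock rod 2  [load 85/85]
  20 → stock rod 3  [load 65/85]
  15 → stock rod 3  [load 80/85]
4 stock rods opened.

4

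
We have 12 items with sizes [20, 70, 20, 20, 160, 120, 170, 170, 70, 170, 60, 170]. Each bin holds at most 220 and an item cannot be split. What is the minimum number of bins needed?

Total = 170 + 170 + 170 + 170 + 160 + 120 + 70 + 70 + 60 + 20 + 20 + 20 = 1220.
Lower bound: ⌈1220/220⌉ = 6 bins.
A packing using 7 bins:
  bin 1: 170 + 20 + 20 = 210
  bin 2: 170 + 20 = 190
  bin 3: 170 = 170
  bin 4: 170 = 170
  bin 5: 160 + 60 = 220
  bin 6: 120 + 70 = 190
  bin 7: 70 = 70
No arrangement into 6 bins stays within capacity, so 7 is optimal.

7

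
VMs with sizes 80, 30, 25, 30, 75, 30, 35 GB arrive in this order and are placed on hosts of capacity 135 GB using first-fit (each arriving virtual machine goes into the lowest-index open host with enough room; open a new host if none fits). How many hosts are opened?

  80 → host 1 (new)  [load 80/135]
  30 → host 1  [load 110/135]
  25 → host 1  [load 135/135]
  30 → host 2 (new)  [load 30/135]
  75 → host 2  [load 105/135]
  30 → host 2  [load 135/135]
  35 → host 3 (new)  [load 35/135]
3 hosts opened.

3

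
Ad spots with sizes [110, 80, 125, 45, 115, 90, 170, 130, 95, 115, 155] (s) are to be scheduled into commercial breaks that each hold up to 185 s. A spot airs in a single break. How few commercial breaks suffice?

Total = 170 + 155 + 130 + 125 + 115 + 115 + 110 + 95 + 90 + 80 + 45 = 1230 s.
Lower bound: ⌈1230/185⌉ = 7 commercial breaks.
Also, 8 ad spots each exceed 185/2 s, and no two of those can share a break, so at least 8 commercial breaks are needed.
A packing using 9 commercial breaks:
  break 1: 170 = 170
  break 2: 155 = 155
  break 3: 130 + 45 = 175
  break 4: 125 = 125
  break 5: 115 = 115
  break 6: 115 = 115
  break 7: 110 = 110
  break 8: 95 + 90 = 185
  break 9: 80 = 80
No arrangement into 8 commercial breaks stays within capacity, so 9 is optimal.

9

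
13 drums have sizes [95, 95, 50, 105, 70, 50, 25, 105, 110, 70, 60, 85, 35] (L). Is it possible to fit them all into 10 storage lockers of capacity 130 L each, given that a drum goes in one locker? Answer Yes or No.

A valid assignment using 9 storage lockers:
  locker 1: 110 = 110
  locker 2: 105 + 25 = 130
  locker 3: 105 = 105
  locker 4: 95 + 35 = 130
  locker 5: 95 = 95
  locker 6: 85 = 85
  locker 7: 70 + 60 = 130
  locker 8: 70 + 50 = 120
  locker 9: 50 = 50
That uses only 9 ≤ 10, so 10 storage lockers are enough.

Yes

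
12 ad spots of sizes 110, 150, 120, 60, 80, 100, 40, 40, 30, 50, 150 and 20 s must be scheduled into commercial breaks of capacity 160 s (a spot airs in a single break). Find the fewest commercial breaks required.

7

Total = 150 + 150 + 120 + 110 + 100 + 80 + 60 + 50 + 40 + 40 + 30 + 20 = 950 s.
Lower bound: ⌈950/160⌉ = 6 commercial breaks.
A packing using 7 commercial breaks:
  break 1: 150 = 150
  break 2: 150 = 150
  break 3: 120 + 40 = 160
  break 4: 110 + 50 = 160
  break 5: 100 + 60 = 160
  break 6: 80 + 40 + 30 = 150
  break 7: 20 = 20
No arrangement into 6 commercial breaks stays within capacity, so 7 is optimal.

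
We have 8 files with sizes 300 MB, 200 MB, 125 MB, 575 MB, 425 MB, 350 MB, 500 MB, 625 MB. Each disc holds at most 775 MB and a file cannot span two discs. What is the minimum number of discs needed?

Total = 625 + 575 + 500 + 425 + 350 + 300 + 200 + 125 = 3100 MB.
Lower bound: ⌈3100/775⌉ = 4 discs.
A packing using 5 discs:
  disc 1: 625 + 125 = 750
  disc 2: 575 + 200 = 775
  disc 3: 500 = 500
  disc 4: 425 + 350 = 775
  disc 5: 300 = 300
No arrangement into 4 discs stays within capacity, so 5 is optimal.

5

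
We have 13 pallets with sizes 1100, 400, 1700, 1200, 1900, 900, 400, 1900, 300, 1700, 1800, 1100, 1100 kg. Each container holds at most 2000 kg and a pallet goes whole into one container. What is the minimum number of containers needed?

Total = 1900 + 1900 + 1800 + 1700 + 1700 + 1200 + 1100 + 1100 + 1100 + 900 + 400 + 400 + 300 = 15500 kg.
Lower bound: ⌈15500/2000⌉ = 8 containers.
Also, 9 pallets each exceed 1000 kg, and no two of those can share a container, so at least 9 containers are needed.
A packing using 9 containers:
  container 1: 1900 = 1900
  container 2: 1900 = 1900
  container 3: 1800 = 1800
  container 4: 1700 + 300 = 2000
  container 5: 1700 = 1700
  container 6: 1200 + 400 + 400 = 2000
  container 7: 1100 + 900 = 2000
  container 8: 1100 = 1100
  container 9: 1100 = 1100
This matches the lower bound, so 9 is optimal.

9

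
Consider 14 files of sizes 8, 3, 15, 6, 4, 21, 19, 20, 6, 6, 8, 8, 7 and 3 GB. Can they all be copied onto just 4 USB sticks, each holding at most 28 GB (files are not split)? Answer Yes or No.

Total = 134 GB; ⌈134/28⌉ = 5.
At least 5 USB sticks are required, but only 4 are allowed.

No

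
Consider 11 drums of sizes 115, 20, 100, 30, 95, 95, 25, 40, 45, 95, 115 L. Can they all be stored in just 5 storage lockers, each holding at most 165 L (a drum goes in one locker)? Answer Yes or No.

Total = 775 L; ⌈775/165⌉ = 5.
6 drums each exceed half the capacity and cannot share a locker, forcing at least 6 storage lockers.
At least 6 storage lockers are required, but only 5 are allowed.

No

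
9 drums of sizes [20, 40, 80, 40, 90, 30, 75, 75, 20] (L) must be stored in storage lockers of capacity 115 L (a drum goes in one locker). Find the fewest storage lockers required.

Total = 90 + 80 + 75 + 75 + 40 + 40 + 30 + 20 + 20 = 470 L.
Lower bound: ⌈470/115⌉ = 5 storage lockers.
A packing using 5 storage lockers:
  locker 1: 90 + 20 = 110
  locker 2: 80 + 30 = 110
  locker 3: 75 + 40 = 115
  locker 4: 75 + 40 = 115
  locker 5: 20 = 20
This matches the lower bound, so 5 is optimal.

5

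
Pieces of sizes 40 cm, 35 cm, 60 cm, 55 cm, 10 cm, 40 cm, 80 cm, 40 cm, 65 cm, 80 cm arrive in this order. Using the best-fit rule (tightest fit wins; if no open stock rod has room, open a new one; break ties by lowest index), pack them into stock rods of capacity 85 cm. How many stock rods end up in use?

  40 → stock rod 1 (new)  [load 40/85]
  35 → stock rod 1  [load 75/85]
  60 → stock rod 2 (new)  [load 60/85]
  55 → stock rod 3 (new)  [load 55/85]
  10 → stock rod 1  [load 85/85]
  40 → stock rod 4 (new)  [load 40/85]
  80 → stock rod 5 (new)  [load 80/85]
  40 → stock rod 4  [load 80/85]
  65 → stock rod 6 (new)  [load 65/85]
  80 → stock rod 7 (new)  [load 80/85]
7 stock rods opened.

7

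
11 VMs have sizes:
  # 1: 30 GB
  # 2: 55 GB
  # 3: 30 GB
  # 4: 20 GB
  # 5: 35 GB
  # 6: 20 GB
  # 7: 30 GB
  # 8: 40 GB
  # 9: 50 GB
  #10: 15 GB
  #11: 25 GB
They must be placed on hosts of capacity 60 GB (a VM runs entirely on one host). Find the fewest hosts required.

7

Total = 55 + 50 + 40 + 35 + 30 + 30 + 30 + 25 + 20 + 20 + 15 = 350 GB.
Lower bound: ⌈350/60⌉ = 6 hosts.
A packing using 7 hosts:
  host 1: 55 = 55
  host 2: 50 = 50
  host 3: 40 + 20 = 60
  host 4: 35 + 25 = 60
  host 5: 30 + 30 = 60
  host 6: 30 + 20 = 50
  host 7: 15 = 15
No arrangement into 6 hosts stays within capacity, so 7 is optimal.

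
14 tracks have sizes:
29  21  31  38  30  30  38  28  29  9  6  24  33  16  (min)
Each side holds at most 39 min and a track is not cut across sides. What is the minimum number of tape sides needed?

11

Total = 38 + 38 + 33 + 31 + 30 + 30 + 29 + 29 + 28 + 24 + 21 + 16 + 9 + 6 = 362 min.
Lower bound: ⌈362/39⌉ = 10 tape sides.
Also, 11 tracks each exceed 39/2 min, and no two of those can share a side, so at least 11 tape sides are needed.
A packing using 11 tape sides:
  side 1: 38 = 38
  side 2: 38 = 38
  side 3: 33 + 6 = 39
  side 4: 31 = 31
  side 5: 30 + 9 = 39
  side 6: 30 = 30
  side 7: 29 = 29
  side 8: 29 = 29
  side 9: 28 = 28
  side 10: 24 = 24
  side 11: 21 + 16 = 37
This matches the lower bound, so 11 is optimal.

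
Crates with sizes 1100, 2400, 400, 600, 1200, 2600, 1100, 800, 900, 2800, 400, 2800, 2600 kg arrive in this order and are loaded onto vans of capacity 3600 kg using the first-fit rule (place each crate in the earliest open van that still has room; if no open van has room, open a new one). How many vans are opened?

  1100 → van 1 (new)  [load 1100/3600]
  2400 → van 1  [load 3500/3600]
  400 → van 2 (new)  [load 400/3600]
  600 → van 2  [load 1000/3600]
  1200 → van 2  [load 2200/3600]
  2600 → van 3 (new)  [load 2600/3600]
  1100 → van 2  [load 3300/3600]
  800 → van 3  [load 3400/3600]
  900 → van 4 (new)  [load 900/3600]
  2800 → van 5 (new)  [load 2800/3600]
  400 → van 4  [load 1300/3600]
  2800 → van 6 (new)  [load 2800/3600]
  2600 → van 7 (new)  [load 2600/3600]
7 vans opened.

7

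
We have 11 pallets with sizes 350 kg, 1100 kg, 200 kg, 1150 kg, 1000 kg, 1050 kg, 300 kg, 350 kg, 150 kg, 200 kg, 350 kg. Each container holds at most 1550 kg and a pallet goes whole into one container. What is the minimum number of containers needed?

Total = 1150 + 1100 + 1050 + 1000 + 350 + 350 + 350 + 300 + 200 + 200 + 150 = 6200 kg.
Lower bound: ⌈6200/1550⌉ = 4 containers.
A packing using 5 containers:
  container 1: 1150 + 350 = 1500
  container 2: 1100 + 350 = 1450
  container 3: 1050 + 350 + 150 = 1550
  container 4: 1000 + 300 + 200 = 1500
  container 5: 200 = 200
No arrangement into 4 containers stays within capacity, so 5 is optimal.

5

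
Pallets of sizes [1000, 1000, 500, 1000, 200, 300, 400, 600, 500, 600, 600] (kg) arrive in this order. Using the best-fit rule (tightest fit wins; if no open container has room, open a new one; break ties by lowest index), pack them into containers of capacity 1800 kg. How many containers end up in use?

  1000 → container 1 (new)  [load 1000/1800]
  1000 → container 2 (new)  [load 1000/1800]
  500 → container 1  [load 1500/1800]
  1000 → container 3 (new)  [load 1000/1800]
  200 → container 1  [load 1700/1800]
  300 → container 2  [load 1300/1800]
  400 → container 2  [load 1700/1800]
  600 → container 3  [load 1600/1800]
  500 → container 4 (new)  [load 500/1800]
  600 → container 4  [load 1100/1800]
  600 → container 4  [load 1700/1800]
4 containers opened.

4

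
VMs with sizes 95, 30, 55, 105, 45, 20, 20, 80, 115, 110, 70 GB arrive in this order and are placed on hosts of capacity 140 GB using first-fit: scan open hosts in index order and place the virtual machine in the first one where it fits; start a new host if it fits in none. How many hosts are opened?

7

  95 → host 1 (new)  [load 95/140]
  30 → host 1  [load 125/140]
  55 → host 2 (new)  [load 55/140]
  105 → host 3 (new)  [load 105/140]
  45 → host 2  [load 100/140]
  20 → host 2  [load 120/140]
  20 → host 2  [load 140/140]
  80 → host 4 (new)  [load 80/140]
  115 → host 5 (new)  [load 115/140]
  110 → host 6 (new)  [load 110/140]
  70 → host 7 (new)  [load 70/140]
7 hosts opened.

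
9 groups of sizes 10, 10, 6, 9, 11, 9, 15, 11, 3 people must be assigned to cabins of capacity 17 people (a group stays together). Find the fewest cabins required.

Total = 15 + 11 + 11 + 10 + 10 + 9 + 9 + 6 + 3 = 84 people.
Lower bound: ⌈84/17⌉ = 5 cabins.
Also, 7 groups each exceed 17/2 people, and no two of those can share a cabin, so at least 7 cabins are needed.
A packing using 7 cabins:
  cabin 1: 15 = 15
  cabin 2: 11 + 6 = 17
  cabin 3: 11 + 3 = 14
  cabin 4: 10 = 10
  cabin 5: 10 = 10
  cabin 6: 9 = 9
  cabin 7: 9 = 9
This matches the lower bound, so 7 is optimal.

7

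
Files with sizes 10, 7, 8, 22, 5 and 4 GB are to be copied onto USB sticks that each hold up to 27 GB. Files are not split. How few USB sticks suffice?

3

Total = 22 + 10 + 8 + 7 + 5 + 4 = 56 GB.
Lower bound: ⌈56/27⌉ = 3 USB sticks.
A packing using 3 USB sticks:
  USB stick 1: 22 + 5 = 27
  USB stick 2: 10 + 8 + 7 = 25
  USB stick 3: 4 = 4
This matches the lower bound, so 3 is optimal.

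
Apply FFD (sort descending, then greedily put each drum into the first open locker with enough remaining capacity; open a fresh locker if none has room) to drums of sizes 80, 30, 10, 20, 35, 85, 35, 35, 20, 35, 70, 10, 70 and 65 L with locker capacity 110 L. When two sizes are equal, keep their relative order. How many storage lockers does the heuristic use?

6

Sorted descending: 85, 80, 70, 70, 65, 35, 35, 35, 35, 30, 20, 20, 10, 10.
  85 → locker 1 (new)  [load 85/110]
  80 → locker 2 (new)  [load 80/110]
  70 → locker 3 (new)  [load 70/110]
  70 → locker 4 (new)  [load 70/110]
  65 → locker 5 (new)  [load 65/110]
  35 → locker 3  [load 105/110]
  35 → locker 4  [load 105/110]
  35 → locker 5  [load 100/110]
  35 → locker 6 (new)  [load 35/110]
  30 → locker 2  [load 110/110]
  20 → locker 1  [load 105/110]
  20 → locker 6  [load 55/110]
  10 → locker 5  [load 110/110]
  10 → locker 6  [load 65/110]
6 storage lockers opened.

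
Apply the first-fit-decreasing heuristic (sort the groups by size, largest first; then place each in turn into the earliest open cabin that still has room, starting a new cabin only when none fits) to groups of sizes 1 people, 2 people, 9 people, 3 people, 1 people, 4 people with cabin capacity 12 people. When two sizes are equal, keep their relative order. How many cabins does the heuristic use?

2

Sorted descending: 9, 4, 3, 2, 1, 1.
  9 → cabin 1 (new)  [load 9/12]
  4 → cabin 2 (new)  [load 4/12]
  3 → cabin 1  [load 12/12]
  2 → cabin 2  [load 6/12]
  1 → cabin 2  [load 7/12]
  1 → cabin 2  [load 8/12]
2 cabins opened.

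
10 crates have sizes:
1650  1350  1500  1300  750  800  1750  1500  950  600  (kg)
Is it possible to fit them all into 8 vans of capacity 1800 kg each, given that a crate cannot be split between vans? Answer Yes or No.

Yes

A valid assignment using 8 vans:
  van 1: 1750 = 1750
  van 2: 1650 = 1650
  van 3: 1500 = 1500
  van 4: 1500 = 1500
  van 5: 1350 = 1350
  van 6: 1300 = 1300
  van 7: 950 + 800 = 1750
  van 8: 750 + 600 = 1350
Every load is within 1800 kg, so 8 vans suffice.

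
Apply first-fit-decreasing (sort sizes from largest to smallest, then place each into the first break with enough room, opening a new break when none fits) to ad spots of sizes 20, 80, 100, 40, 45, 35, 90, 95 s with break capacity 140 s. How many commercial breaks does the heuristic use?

4

Sorted descending: 100, 95, 90, 80, 45, 40, 35, 20.
  100 → break 1 (new)  [load 100/140]
  95 → break 2 (new)  [load 95/140]
  90 → break 3 (new)  [load 90/140]
  80 → break 4 (new)  [load 80/140]
  45 → break 2  [load 140/140]
  40 → break 1  [load 140/140]
  35 → break 3  [load 125/140]
  20 → break 4  [load 100/140]
4 commercial breaks opened.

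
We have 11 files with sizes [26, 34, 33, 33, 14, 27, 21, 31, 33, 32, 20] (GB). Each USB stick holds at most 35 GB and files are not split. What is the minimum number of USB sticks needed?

10

Total = 34 + 33 + 33 + 33 + 32 + 31 + 27 + 26 + 21 + 20 + 14 = 304 GB.
Lower bound: ⌈304/35⌉ = 9 USB sticks.
Also, 10 files each exceed 35/2 GB, and no two of those can share a USB stick, so at least 10 USB sticks are needed.
A packing using 10 USB sticks:
  USB stick 1: 34 = 34
  USB stick 2: 33 = 33
  USB stick 3: 33 = 33
  USB stick 4: 33 = 33
  USB stick 5: 32 = 32
  USB stick 6: 31 = 31
  USB stick 7: 27 = 27
  USB stick 8: 26 = 26
  USB stick 9: 21 + 14 = 35
  USB stick 10: 20 = 20
This matches the lower bound, so 10 is optimal.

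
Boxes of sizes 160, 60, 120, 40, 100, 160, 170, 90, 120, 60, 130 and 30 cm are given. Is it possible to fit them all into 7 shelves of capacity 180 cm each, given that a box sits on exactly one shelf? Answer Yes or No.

No

Total = 1240 cm; ⌈1240/180⌉ = 7.
The bound of 7 does not rule out 7, but exhaustive search shows no assignment into 7 shelves of capacity 180 cm exists — the minimum is 8.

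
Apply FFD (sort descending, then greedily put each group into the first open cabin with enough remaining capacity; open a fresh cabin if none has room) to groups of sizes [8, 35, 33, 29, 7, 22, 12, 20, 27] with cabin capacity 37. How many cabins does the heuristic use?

Sorted descending: 35, 33, 29, 27, 22, 20, 12, 8, 7.
  35 → cabin 1 (new)  [load 35/37]
  33 → cabin 2 (new)  [load 33/37]
  29 → cabin 3 (new)  [load 29/37]
  27 → cabin 4 (new)  [load 27/37]
  22 → cabin 5 (new)  [load 22/37]
  20 → cabin 6 (new)  [load 20/37]
  12 → cabin 5  [load 34/37]
  8 → cabin 3  [load 37/37]
  7 → cabin 4  [load 34/37]
6 cabins opened.

6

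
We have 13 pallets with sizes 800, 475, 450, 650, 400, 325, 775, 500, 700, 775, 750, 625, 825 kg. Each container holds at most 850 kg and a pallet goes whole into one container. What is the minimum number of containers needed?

11

Total = 825 + 800 + 775 + 775 + 750 + 700 + 650 + 625 + 500 + 475 + 450 + 400 + 325 = 8050 kg.
Lower bound: ⌈8050/850⌉ = 10 containers.
Also, 11 pallets each exceed 425 kg, and no two of those can share a container, so at least 11 containers are needed.
A packing using 11 containers:
  container 1: 825 = 825
  container 2: 800 = 800
  container 3: 775 = 775
  container 4: 775 = 775
  container 5: 750 = 750
  container 6: 700 = 700
  container 7: 650 = 650
  container 8: 625 = 625
  container 9: 500 + 325 = 825
  container 10: 475 = 475
  container 11: 450 + 400 = 850
This matches the lower bound, so 11 is optimal.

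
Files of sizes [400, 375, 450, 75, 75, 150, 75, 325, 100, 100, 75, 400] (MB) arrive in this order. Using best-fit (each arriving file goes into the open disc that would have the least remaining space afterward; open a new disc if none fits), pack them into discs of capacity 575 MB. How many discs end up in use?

5

  400 → disc 1 (new)  [load 400/575]
  375 → disc 2 (new)  [load 375/575]
  450 → disc 3 (new)  [load 450/575]
  75 → disc 3  [load 525/575]
  75 → disc 1  [load 475/575]
  150 → disc 2  [load 525/575]
  75 → disc 1  [load 550/575]
  325 → disc 4 (new)  [load 325/575]
  100 → disc 4  [load 425/575]
  100 → disc 4  [load 525/575]
  75 → disc 5 (new)  [load 75/575]
  400 → disc 5  [load 475/575]
5 discs opened.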